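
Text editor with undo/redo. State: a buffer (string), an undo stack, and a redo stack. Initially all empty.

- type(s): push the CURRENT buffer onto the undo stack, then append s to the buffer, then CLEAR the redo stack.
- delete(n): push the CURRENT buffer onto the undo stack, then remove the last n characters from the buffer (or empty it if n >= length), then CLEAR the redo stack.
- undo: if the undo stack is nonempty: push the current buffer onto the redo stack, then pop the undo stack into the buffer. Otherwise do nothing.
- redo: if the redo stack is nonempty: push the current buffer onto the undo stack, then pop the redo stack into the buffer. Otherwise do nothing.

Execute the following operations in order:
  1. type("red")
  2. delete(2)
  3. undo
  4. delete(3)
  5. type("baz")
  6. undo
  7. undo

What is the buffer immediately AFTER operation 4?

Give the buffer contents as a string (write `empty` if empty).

Answer: empty

Derivation:
After op 1 (type): buf='red' undo_depth=1 redo_depth=0
After op 2 (delete): buf='r' undo_depth=2 redo_depth=0
After op 3 (undo): buf='red' undo_depth=1 redo_depth=1
After op 4 (delete): buf='(empty)' undo_depth=2 redo_depth=0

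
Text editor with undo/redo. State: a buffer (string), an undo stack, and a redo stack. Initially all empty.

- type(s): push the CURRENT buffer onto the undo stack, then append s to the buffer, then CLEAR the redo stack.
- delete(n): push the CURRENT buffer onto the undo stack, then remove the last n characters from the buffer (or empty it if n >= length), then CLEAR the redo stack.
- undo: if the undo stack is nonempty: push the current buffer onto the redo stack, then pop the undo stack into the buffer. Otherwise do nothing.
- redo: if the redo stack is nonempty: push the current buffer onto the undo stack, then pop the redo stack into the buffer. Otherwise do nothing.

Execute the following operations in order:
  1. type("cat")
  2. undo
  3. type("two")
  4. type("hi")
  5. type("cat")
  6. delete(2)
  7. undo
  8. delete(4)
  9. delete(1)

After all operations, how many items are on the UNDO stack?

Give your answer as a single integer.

Answer: 5

Derivation:
After op 1 (type): buf='cat' undo_depth=1 redo_depth=0
After op 2 (undo): buf='(empty)' undo_depth=0 redo_depth=1
After op 3 (type): buf='two' undo_depth=1 redo_depth=0
After op 4 (type): buf='twohi' undo_depth=2 redo_depth=0
After op 5 (type): buf='twohicat' undo_depth=3 redo_depth=0
After op 6 (delete): buf='twohic' undo_depth=4 redo_depth=0
After op 7 (undo): buf='twohicat' undo_depth=3 redo_depth=1
After op 8 (delete): buf='twoh' undo_depth=4 redo_depth=0
After op 9 (delete): buf='two' undo_depth=5 redo_depth=0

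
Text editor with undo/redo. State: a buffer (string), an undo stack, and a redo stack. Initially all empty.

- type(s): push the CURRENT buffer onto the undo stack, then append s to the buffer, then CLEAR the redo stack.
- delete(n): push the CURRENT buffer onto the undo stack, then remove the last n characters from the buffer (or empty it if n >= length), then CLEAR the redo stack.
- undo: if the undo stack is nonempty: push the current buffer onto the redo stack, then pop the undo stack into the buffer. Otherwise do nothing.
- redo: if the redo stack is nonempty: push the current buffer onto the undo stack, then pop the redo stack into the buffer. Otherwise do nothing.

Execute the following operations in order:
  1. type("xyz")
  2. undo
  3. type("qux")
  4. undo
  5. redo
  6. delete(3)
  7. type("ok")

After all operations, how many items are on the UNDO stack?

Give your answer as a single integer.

Answer: 3

Derivation:
After op 1 (type): buf='xyz' undo_depth=1 redo_depth=0
After op 2 (undo): buf='(empty)' undo_depth=0 redo_depth=1
After op 3 (type): buf='qux' undo_depth=1 redo_depth=0
After op 4 (undo): buf='(empty)' undo_depth=0 redo_depth=1
After op 5 (redo): buf='qux' undo_depth=1 redo_depth=0
After op 6 (delete): buf='(empty)' undo_depth=2 redo_depth=0
After op 7 (type): buf='ok' undo_depth=3 redo_depth=0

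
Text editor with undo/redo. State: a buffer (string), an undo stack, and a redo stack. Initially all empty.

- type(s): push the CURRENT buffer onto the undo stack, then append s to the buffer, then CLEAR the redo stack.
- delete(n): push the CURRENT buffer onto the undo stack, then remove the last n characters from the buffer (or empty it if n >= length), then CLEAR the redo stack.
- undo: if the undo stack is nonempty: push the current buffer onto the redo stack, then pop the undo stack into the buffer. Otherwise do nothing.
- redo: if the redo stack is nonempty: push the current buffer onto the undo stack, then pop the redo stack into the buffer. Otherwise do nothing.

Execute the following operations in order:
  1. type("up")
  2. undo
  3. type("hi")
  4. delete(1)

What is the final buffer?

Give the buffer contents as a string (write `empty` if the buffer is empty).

Answer: h

Derivation:
After op 1 (type): buf='up' undo_depth=1 redo_depth=0
After op 2 (undo): buf='(empty)' undo_depth=0 redo_depth=1
After op 3 (type): buf='hi' undo_depth=1 redo_depth=0
After op 4 (delete): buf='h' undo_depth=2 redo_depth=0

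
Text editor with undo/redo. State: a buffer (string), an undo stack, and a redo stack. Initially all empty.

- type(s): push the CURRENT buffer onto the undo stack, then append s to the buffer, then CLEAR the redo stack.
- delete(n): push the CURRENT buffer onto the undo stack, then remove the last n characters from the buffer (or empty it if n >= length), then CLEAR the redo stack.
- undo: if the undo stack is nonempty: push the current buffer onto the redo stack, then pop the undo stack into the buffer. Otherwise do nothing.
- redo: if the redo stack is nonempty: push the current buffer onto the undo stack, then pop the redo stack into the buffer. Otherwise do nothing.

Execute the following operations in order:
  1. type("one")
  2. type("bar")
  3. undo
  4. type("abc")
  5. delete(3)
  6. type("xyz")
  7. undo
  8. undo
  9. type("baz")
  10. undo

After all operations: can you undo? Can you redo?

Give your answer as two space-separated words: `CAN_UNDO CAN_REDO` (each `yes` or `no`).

After op 1 (type): buf='one' undo_depth=1 redo_depth=0
After op 2 (type): buf='onebar' undo_depth=2 redo_depth=0
After op 3 (undo): buf='one' undo_depth=1 redo_depth=1
After op 4 (type): buf='oneabc' undo_depth=2 redo_depth=0
After op 5 (delete): buf='one' undo_depth=3 redo_depth=0
After op 6 (type): buf='onexyz' undo_depth=4 redo_depth=0
After op 7 (undo): buf='one' undo_depth=3 redo_depth=1
After op 8 (undo): buf='oneabc' undo_depth=2 redo_depth=2
After op 9 (type): buf='oneabcbaz' undo_depth=3 redo_depth=0
After op 10 (undo): buf='oneabc' undo_depth=2 redo_depth=1

Answer: yes yes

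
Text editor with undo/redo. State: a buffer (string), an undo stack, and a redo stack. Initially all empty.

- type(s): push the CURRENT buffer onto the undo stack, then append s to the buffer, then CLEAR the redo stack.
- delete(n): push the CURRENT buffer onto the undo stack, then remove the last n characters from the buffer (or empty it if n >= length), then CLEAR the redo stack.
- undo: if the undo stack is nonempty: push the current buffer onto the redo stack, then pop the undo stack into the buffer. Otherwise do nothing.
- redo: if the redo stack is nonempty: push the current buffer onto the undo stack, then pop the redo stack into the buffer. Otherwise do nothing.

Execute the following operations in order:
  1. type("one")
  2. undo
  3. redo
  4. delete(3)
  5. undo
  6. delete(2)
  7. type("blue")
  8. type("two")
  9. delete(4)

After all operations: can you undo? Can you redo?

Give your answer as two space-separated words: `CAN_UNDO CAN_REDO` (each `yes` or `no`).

After op 1 (type): buf='one' undo_depth=1 redo_depth=0
After op 2 (undo): buf='(empty)' undo_depth=0 redo_depth=1
After op 3 (redo): buf='one' undo_depth=1 redo_depth=0
After op 4 (delete): buf='(empty)' undo_depth=2 redo_depth=0
After op 5 (undo): buf='one' undo_depth=1 redo_depth=1
After op 6 (delete): buf='o' undo_depth=2 redo_depth=0
After op 7 (type): buf='oblue' undo_depth=3 redo_depth=0
After op 8 (type): buf='obluetwo' undo_depth=4 redo_depth=0
After op 9 (delete): buf='oblu' undo_depth=5 redo_depth=0

Answer: yes no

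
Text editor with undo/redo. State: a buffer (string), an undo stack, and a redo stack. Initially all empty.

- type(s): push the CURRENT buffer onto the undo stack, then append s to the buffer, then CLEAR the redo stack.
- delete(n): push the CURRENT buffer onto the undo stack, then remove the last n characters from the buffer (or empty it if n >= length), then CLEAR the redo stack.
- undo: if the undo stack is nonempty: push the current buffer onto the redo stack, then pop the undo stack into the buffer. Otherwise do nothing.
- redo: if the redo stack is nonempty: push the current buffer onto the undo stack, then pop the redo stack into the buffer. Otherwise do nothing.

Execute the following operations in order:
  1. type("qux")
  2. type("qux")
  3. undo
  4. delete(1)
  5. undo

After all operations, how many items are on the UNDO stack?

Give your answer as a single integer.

Answer: 1

Derivation:
After op 1 (type): buf='qux' undo_depth=1 redo_depth=0
After op 2 (type): buf='quxqux' undo_depth=2 redo_depth=0
After op 3 (undo): buf='qux' undo_depth=1 redo_depth=1
After op 4 (delete): buf='qu' undo_depth=2 redo_depth=0
After op 5 (undo): buf='qux' undo_depth=1 redo_depth=1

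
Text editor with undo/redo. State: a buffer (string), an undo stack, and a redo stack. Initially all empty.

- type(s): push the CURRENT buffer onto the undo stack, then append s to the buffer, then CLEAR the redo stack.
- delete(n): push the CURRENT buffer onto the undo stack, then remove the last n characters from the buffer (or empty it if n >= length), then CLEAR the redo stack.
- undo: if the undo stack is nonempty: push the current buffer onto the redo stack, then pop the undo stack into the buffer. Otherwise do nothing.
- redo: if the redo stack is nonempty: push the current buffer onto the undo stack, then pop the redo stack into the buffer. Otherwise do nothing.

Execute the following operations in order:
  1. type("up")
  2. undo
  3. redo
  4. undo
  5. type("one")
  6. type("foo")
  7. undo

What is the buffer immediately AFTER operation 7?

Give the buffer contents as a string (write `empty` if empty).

Answer: one

Derivation:
After op 1 (type): buf='up' undo_depth=1 redo_depth=0
After op 2 (undo): buf='(empty)' undo_depth=0 redo_depth=1
After op 3 (redo): buf='up' undo_depth=1 redo_depth=0
After op 4 (undo): buf='(empty)' undo_depth=0 redo_depth=1
After op 5 (type): buf='one' undo_depth=1 redo_depth=0
After op 6 (type): buf='onefoo' undo_depth=2 redo_depth=0
After op 7 (undo): buf='one' undo_depth=1 redo_depth=1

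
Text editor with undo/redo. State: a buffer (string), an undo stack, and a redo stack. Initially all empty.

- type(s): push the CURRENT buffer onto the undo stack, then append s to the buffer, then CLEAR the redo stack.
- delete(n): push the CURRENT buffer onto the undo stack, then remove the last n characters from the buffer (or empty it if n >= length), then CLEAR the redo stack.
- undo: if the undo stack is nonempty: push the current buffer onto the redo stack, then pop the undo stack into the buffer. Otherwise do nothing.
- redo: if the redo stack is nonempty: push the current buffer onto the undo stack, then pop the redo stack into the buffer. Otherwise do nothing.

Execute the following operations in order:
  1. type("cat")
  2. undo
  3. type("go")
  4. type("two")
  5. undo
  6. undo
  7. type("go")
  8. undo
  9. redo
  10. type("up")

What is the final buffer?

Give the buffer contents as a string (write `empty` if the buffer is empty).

Answer: goup

Derivation:
After op 1 (type): buf='cat' undo_depth=1 redo_depth=0
After op 2 (undo): buf='(empty)' undo_depth=0 redo_depth=1
After op 3 (type): buf='go' undo_depth=1 redo_depth=0
After op 4 (type): buf='gotwo' undo_depth=2 redo_depth=0
After op 5 (undo): buf='go' undo_depth=1 redo_depth=1
After op 6 (undo): buf='(empty)' undo_depth=0 redo_depth=2
After op 7 (type): buf='go' undo_depth=1 redo_depth=0
After op 8 (undo): buf='(empty)' undo_depth=0 redo_depth=1
After op 9 (redo): buf='go' undo_depth=1 redo_depth=0
After op 10 (type): buf='goup' undo_depth=2 redo_depth=0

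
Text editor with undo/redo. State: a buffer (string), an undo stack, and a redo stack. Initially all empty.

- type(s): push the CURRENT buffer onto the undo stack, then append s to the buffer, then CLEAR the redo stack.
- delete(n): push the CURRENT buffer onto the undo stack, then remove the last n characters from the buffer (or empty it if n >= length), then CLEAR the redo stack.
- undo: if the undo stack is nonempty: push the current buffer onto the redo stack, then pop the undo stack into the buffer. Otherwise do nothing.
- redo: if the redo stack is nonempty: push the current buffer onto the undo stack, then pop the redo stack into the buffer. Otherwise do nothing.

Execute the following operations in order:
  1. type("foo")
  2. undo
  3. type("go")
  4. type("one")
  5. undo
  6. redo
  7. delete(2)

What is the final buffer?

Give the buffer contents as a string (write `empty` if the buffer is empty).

Answer: goo

Derivation:
After op 1 (type): buf='foo' undo_depth=1 redo_depth=0
After op 2 (undo): buf='(empty)' undo_depth=0 redo_depth=1
After op 3 (type): buf='go' undo_depth=1 redo_depth=0
After op 4 (type): buf='goone' undo_depth=2 redo_depth=0
After op 5 (undo): buf='go' undo_depth=1 redo_depth=1
After op 6 (redo): buf='goone' undo_depth=2 redo_depth=0
After op 7 (delete): buf='goo' undo_depth=3 redo_depth=0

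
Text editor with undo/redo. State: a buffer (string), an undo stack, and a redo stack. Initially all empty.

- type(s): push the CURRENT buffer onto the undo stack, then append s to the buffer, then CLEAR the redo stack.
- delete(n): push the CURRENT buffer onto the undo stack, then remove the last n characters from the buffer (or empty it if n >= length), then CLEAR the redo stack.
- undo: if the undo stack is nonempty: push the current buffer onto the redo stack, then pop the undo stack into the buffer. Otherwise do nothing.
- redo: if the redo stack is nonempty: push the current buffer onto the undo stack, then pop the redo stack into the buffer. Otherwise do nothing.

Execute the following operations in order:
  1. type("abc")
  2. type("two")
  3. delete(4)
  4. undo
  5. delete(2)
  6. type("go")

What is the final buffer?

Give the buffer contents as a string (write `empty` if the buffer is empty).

Answer: abctgo

Derivation:
After op 1 (type): buf='abc' undo_depth=1 redo_depth=0
After op 2 (type): buf='abctwo' undo_depth=2 redo_depth=0
After op 3 (delete): buf='ab' undo_depth=3 redo_depth=0
After op 4 (undo): buf='abctwo' undo_depth=2 redo_depth=1
After op 5 (delete): buf='abct' undo_depth=3 redo_depth=0
After op 6 (type): buf='abctgo' undo_depth=4 redo_depth=0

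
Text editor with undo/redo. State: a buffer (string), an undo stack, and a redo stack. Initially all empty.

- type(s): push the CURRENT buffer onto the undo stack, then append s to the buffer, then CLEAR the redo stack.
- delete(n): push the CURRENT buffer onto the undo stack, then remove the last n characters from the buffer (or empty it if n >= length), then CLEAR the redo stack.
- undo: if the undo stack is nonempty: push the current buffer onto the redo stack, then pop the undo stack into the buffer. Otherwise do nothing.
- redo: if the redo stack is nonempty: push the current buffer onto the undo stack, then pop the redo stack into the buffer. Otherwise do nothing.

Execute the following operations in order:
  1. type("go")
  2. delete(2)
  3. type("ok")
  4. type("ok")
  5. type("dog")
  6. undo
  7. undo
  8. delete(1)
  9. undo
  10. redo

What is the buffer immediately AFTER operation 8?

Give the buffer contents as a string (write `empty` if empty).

Answer: o

Derivation:
After op 1 (type): buf='go' undo_depth=1 redo_depth=0
After op 2 (delete): buf='(empty)' undo_depth=2 redo_depth=0
After op 3 (type): buf='ok' undo_depth=3 redo_depth=0
After op 4 (type): buf='okok' undo_depth=4 redo_depth=0
After op 5 (type): buf='okokdog' undo_depth=5 redo_depth=0
After op 6 (undo): buf='okok' undo_depth=4 redo_depth=1
After op 7 (undo): buf='ok' undo_depth=3 redo_depth=2
After op 8 (delete): buf='o' undo_depth=4 redo_depth=0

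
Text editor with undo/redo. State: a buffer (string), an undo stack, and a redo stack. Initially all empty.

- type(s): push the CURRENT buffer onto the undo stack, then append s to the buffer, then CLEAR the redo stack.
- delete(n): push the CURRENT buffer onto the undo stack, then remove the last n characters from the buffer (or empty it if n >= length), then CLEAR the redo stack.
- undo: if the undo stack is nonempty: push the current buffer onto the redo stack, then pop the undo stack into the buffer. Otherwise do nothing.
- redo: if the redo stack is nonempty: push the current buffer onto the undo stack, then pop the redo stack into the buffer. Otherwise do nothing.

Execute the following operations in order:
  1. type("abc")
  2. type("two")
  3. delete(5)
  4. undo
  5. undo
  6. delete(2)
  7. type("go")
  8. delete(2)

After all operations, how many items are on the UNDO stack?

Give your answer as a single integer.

Answer: 4

Derivation:
After op 1 (type): buf='abc' undo_depth=1 redo_depth=0
After op 2 (type): buf='abctwo' undo_depth=2 redo_depth=0
After op 3 (delete): buf='a' undo_depth=3 redo_depth=0
After op 4 (undo): buf='abctwo' undo_depth=2 redo_depth=1
After op 5 (undo): buf='abc' undo_depth=1 redo_depth=2
After op 6 (delete): buf='a' undo_depth=2 redo_depth=0
After op 7 (type): buf='ago' undo_depth=3 redo_depth=0
After op 8 (delete): buf='a' undo_depth=4 redo_depth=0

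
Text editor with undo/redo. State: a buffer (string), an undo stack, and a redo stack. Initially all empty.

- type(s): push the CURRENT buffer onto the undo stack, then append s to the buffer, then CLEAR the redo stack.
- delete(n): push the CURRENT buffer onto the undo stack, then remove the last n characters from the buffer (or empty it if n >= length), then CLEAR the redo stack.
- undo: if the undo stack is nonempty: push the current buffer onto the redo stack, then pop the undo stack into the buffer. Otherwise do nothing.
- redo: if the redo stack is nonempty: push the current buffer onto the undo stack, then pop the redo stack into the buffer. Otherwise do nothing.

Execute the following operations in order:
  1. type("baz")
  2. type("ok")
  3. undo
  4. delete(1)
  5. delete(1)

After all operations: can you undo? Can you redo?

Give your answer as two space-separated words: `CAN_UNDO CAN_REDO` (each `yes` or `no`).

After op 1 (type): buf='baz' undo_depth=1 redo_depth=0
After op 2 (type): buf='bazok' undo_depth=2 redo_depth=0
After op 3 (undo): buf='baz' undo_depth=1 redo_depth=1
After op 4 (delete): buf='ba' undo_depth=2 redo_depth=0
After op 5 (delete): buf='b' undo_depth=3 redo_depth=0

Answer: yes no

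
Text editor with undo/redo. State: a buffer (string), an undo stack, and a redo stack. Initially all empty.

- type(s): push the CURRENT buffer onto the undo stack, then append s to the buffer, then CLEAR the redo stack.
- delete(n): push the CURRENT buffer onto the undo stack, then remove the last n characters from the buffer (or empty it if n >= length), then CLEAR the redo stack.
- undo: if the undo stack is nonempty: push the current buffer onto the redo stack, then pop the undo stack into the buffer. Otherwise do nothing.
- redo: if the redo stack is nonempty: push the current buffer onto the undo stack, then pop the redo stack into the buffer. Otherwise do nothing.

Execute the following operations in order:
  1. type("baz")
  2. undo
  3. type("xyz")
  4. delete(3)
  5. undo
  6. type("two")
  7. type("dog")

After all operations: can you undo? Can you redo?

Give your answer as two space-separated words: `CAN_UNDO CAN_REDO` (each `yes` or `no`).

After op 1 (type): buf='baz' undo_depth=1 redo_depth=0
After op 2 (undo): buf='(empty)' undo_depth=0 redo_depth=1
After op 3 (type): buf='xyz' undo_depth=1 redo_depth=0
After op 4 (delete): buf='(empty)' undo_depth=2 redo_depth=0
After op 5 (undo): buf='xyz' undo_depth=1 redo_depth=1
After op 6 (type): buf='xyztwo' undo_depth=2 redo_depth=0
After op 7 (type): buf='xyztwodog' undo_depth=3 redo_depth=0

Answer: yes no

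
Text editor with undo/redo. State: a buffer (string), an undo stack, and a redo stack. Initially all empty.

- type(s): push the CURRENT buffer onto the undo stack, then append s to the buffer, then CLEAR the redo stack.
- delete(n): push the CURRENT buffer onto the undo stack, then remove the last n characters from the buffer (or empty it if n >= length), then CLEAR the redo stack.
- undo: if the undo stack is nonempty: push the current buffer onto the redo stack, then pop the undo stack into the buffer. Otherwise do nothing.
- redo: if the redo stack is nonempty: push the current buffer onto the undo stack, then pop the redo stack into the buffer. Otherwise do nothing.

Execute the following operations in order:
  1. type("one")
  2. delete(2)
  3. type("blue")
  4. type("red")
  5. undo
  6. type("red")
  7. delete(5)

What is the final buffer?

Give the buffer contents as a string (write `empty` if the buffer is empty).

Answer: obl

Derivation:
After op 1 (type): buf='one' undo_depth=1 redo_depth=0
After op 2 (delete): buf='o' undo_depth=2 redo_depth=0
After op 3 (type): buf='oblue' undo_depth=3 redo_depth=0
After op 4 (type): buf='obluered' undo_depth=4 redo_depth=0
After op 5 (undo): buf='oblue' undo_depth=3 redo_depth=1
After op 6 (type): buf='obluered' undo_depth=4 redo_depth=0
After op 7 (delete): buf='obl' undo_depth=5 redo_depth=0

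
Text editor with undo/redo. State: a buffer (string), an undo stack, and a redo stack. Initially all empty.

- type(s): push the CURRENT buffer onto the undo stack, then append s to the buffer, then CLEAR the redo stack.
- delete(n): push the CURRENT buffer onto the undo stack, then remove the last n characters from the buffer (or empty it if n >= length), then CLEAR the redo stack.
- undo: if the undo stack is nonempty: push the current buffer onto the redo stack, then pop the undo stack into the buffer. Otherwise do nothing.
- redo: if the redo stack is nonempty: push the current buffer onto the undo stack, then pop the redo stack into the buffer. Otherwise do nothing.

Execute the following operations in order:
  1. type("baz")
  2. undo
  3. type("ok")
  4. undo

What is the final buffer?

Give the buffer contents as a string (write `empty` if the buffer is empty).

Answer: empty

Derivation:
After op 1 (type): buf='baz' undo_depth=1 redo_depth=0
After op 2 (undo): buf='(empty)' undo_depth=0 redo_depth=1
After op 3 (type): buf='ok' undo_depth=1 redo_depth=0
After op 4 (undo): buf='(empty)' undo_depth=0 redo_depth=1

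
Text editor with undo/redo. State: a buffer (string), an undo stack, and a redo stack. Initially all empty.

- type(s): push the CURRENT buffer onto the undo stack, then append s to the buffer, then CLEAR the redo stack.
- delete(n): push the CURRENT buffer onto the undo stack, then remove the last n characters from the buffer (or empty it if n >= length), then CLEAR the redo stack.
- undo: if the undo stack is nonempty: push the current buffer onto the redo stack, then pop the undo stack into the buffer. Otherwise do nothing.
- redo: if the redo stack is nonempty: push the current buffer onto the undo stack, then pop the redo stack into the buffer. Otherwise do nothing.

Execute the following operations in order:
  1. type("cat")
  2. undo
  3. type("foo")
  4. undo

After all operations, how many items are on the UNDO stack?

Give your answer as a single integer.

After op 1 (type): buf='cat' undo_depth=1 redo_depth=0
After op 2 (undo): buf='(empty)' undo_depth=0 redo_depth=1
After op 3 (type): buf='foo' undo_depth=1 redo_depth=0
After op 4 (undo): buf='(empty)' undo_depth=0 redo_depth=1

Answer: 0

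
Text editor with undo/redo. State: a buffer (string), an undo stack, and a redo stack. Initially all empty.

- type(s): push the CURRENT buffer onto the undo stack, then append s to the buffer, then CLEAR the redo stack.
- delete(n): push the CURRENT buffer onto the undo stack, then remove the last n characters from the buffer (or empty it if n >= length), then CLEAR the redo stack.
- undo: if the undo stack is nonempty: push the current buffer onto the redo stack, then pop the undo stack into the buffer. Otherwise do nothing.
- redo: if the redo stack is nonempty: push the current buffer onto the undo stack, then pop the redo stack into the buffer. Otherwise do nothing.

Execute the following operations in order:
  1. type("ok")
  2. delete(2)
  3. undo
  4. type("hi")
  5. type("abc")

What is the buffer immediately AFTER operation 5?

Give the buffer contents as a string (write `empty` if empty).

After op 1 (type): buf='ok' undo_depth=1 redo_depth=0
After op 2 (delete): buf='(empty)' undo_depth=2 redo_depth=0
After op 3 (undo): buf='ok' undo_depth=1 redo_depth=1
After op 4 (type): buf='okhi' undo_depth=2 redo_depth=0
After op 5 (type): buf='okhiabc' undo_depth=3 redo_depth=0

Answer: okhiabc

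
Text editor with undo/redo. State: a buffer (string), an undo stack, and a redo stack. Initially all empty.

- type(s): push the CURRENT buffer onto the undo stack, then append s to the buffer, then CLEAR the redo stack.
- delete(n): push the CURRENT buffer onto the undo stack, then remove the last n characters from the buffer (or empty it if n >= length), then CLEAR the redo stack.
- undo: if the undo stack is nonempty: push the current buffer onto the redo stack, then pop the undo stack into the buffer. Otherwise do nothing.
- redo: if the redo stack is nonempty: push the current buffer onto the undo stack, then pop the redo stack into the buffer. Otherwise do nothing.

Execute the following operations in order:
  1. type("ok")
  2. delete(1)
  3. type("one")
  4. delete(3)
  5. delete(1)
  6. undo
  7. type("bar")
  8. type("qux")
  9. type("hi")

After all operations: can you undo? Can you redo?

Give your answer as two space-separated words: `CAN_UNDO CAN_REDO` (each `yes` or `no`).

Answer: yes no

Derivation:
After op 1 (type): buf='ok' undo_depth=1 redo_depth=0
After op 2 (delete): buf='o' undo_depth=2 redo_depth=0
After op 3 (type): buf='oone' undo_depth=3 redo_depth=0
After op 4 (delete): buf='o' undo_depth=4 redo_depth=0
After op 5 (delete): buf='(empty)' undo_depth=5 redo_depth=0
After op 6 (undo): buf='o' undo_depth=4 redo_depth=1
After op 7 (type): buf='obar' undo_depth=5 redo_depth=0
After op 8 (type): buf='obarqux' undo_depth=6 redo_depth=0
After op 9 (type): buf='obarquxhi' undo_depth=7 redo_depth=0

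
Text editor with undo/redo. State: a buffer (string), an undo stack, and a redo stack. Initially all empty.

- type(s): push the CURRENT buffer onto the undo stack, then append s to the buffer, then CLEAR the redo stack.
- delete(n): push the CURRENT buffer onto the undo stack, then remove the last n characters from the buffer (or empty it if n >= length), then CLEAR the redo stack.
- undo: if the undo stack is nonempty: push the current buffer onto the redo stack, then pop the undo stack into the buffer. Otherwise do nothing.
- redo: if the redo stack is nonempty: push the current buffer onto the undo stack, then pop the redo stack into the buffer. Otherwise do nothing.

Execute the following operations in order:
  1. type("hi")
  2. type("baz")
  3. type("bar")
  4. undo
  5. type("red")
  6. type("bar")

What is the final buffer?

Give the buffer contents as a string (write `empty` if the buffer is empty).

Answer: hibazredbar

Derivation:
After op 1 (type): buf='hi' undo_depth=1 redo_depth=0
After op 2 (type): buf='hibaz' undo_depth=2 redo_depth=0
After op 3 (type): buf='hibazbar' undo_depth=3 redo_depth=0
After op 4 (undo): buf='hibaz' undo_depth=2 redo_depth=1
After op 5 (type): buf='hibazred' undo_depth=3 redo_depth=0
After op 6 (type): buf='hibazredbar' undo_depth=4 redo_depth=0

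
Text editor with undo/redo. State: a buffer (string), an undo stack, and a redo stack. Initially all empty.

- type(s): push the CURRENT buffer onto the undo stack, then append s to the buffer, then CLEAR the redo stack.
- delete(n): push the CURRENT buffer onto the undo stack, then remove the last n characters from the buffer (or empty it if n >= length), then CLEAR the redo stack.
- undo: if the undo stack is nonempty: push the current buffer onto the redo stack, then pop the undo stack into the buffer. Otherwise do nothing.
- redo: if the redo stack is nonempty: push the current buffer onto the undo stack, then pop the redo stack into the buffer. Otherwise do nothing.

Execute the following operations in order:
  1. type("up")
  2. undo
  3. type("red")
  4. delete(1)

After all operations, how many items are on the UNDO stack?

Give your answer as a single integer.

Answer: 2

Derivation:
After op 1 (type): buf='up' undo_depth=1 redo_depth=0
After op 2 (undo): buf='(empty)' undo_depth=0 redo_depth=1
After op 3 (type): buf='red' undo_depth=1 redo_depth=0
After op 4 (delete): buf='re' undo_depth=2 redo_depth=0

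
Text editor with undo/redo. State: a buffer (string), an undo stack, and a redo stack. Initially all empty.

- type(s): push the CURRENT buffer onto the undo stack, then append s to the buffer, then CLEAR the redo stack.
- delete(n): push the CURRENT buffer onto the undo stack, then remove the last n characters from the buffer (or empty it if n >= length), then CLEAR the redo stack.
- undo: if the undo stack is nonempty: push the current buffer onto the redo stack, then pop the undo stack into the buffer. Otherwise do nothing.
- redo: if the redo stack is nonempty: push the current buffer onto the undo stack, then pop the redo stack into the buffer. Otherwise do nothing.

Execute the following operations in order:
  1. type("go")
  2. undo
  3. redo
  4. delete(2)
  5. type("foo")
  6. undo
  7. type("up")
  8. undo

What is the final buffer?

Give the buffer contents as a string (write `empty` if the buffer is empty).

After op 1 (type): buf='go' undo_depth=1 redo_depth=0
After op 2 (undo): buf='(empty)' undo_depth=0 redo_depth=1
After op 3 (redo): buf='go' undo_depth=1 redo_depth=0
After op 4 (delete): buf='(empty)' undo_depth=2 redo_depth=0
After op 5 (type): buf='foo' undo_depth=3 redo_depth=0
After op 6 (undo): buf='(empty)' undo_depth=2 redo_depth=1
After op 7 (type): buf='up' undo_depth=3 redo_depth=0
After op 8 (undo): buf='(empty)' undo_depth=2 redo_depth=1

Answer: empty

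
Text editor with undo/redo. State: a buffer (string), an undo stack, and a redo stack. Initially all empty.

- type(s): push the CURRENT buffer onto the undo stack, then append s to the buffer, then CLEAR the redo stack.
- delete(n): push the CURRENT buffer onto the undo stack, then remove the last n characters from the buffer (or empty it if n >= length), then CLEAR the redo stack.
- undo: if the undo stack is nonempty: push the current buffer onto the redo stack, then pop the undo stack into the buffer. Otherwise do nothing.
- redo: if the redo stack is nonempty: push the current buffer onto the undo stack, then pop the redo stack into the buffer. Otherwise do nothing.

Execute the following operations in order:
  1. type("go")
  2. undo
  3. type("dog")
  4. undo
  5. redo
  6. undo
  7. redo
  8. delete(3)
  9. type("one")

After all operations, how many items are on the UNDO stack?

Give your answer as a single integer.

Answer: 3

Derivation:
After op 1 (type): buf='go' undo_depth=1 redo_depth=0
After op 2 (undo): buf='(empty)' undo_depth=0 redo_depth=1
After op 3 (type): buf='dog' undo_depth=1 redo_depth=0
After op 4 (undo): buf='(empty)' undo_depth=0 redo_depth=1
After op 5 (redo): buf='dog' undo_depth=1 redo_depth=0
After op 6 (undo): buf='(empty)' undo_depth=0 redo_depth=1
After op 7 (redo): buf='dog' undo_depth=1 redo_depth=0
After op 8 (delete): buf='(empty)' undo_depth=2 redo_depth=0
After op 9 (type): buf='one' undo_depth=3 redo_depth=0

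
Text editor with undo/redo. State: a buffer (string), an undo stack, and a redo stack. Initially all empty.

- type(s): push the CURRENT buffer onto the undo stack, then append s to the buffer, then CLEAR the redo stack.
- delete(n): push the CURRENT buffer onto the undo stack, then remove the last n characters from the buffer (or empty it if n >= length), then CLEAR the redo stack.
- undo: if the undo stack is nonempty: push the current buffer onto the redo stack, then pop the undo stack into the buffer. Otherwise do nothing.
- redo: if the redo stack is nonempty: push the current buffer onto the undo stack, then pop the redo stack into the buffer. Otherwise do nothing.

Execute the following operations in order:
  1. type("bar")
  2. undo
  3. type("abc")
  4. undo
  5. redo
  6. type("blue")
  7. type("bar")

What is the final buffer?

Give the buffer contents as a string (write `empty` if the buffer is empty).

Answer: abcbluebar

Derivation:
After op 1 (type): buf='bar' undo_depth=1 redo_depth=0
After op 2 (undo): buf='(empty)' undo_depth=0 redo_depth=1
After op 3 (type): buf='abc' undo_depth=1 redo_depth=0
After op 4 (undo): buf='(empty)' undo_depth=0 redo_depth=1
After op 5 (redo): buf='abc' undo_depth=1 redo_depth=0
After op 6 (type): buf='abcblue' undo_depth=2 redo_depth=0
After op 7 (type): buf='abcbluebar' undo_depth=3 redo_depth=0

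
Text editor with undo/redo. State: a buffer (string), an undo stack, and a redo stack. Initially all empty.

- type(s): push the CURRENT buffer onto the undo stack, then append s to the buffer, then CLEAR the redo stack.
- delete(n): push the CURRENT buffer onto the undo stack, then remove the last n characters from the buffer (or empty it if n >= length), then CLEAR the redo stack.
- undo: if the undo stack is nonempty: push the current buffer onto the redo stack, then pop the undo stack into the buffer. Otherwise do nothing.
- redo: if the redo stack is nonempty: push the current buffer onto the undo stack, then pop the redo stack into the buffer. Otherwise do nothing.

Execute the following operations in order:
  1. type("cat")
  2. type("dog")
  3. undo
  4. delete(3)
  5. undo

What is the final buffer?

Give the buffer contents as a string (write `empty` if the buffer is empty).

After op 1 (type): buf='cat' undo_depth=1 redo_depth=0
After op 2 (type): buf='catdog' undo_depth=2 redo_depth=0
After op 3 (undo): buf='cat' undo_depth=1 redo_depth=1
After op 4 (delete): buf='(empty)' undo_depth=2 redo_depth=0
After op 5 (undo): buf='cat' undo_depth=1 redo_depth=1

Answer: cat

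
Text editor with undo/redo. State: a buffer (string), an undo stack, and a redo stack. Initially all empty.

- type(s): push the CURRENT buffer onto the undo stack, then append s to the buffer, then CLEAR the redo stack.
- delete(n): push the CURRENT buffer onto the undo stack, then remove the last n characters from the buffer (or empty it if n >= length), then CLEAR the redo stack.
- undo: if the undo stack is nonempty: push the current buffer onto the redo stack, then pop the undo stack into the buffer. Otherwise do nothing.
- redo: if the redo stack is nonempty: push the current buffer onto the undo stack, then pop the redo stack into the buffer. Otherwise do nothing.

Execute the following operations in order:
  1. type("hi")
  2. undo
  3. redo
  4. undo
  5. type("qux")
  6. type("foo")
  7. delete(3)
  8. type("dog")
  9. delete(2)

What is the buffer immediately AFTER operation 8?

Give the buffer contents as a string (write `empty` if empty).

Answer: quxdog

Derivation:
After op 1 (type): buf='hi' undo_depth=1 redo_depth=0
After op 2 (undo): buf='(empty)' undo_depth=0 redo_depth=1
After op 3 (redo): buf='hi' undo_depth=1 redo_depth=0
After op 4 (undo): buf='(empty)' undo_depth=0 redo_depth=1
After op 5 (type): buf='qux' undo_depth=1 redo_depth=0
After op 6 (type): buf='quxfoo' undo_depth=2 redo_depth=0
After op 7 (delete): buf='qux' undo_depth=3 redo_depth=0
After op 8 (type): buf='quxdog' undo_depth=4 redo_depth=0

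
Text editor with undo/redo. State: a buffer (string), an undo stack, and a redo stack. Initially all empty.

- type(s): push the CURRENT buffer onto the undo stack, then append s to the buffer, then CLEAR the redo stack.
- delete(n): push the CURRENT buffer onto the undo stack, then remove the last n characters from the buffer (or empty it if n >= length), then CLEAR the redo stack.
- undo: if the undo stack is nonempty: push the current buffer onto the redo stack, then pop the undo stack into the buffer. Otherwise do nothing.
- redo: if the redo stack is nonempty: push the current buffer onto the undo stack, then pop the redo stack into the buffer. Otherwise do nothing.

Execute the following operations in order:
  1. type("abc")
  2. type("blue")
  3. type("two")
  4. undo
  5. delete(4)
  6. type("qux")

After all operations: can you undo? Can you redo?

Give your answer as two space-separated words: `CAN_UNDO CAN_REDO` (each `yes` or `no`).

Answer: yes no

Derivation:
After op 1 (type): buf='abc' undo_depth=1 redo_depth=0
After op 2 (type): buf='abcblue' undo_depth=2 redo_depth=0
After op 3 (type): buf='abcbluetwo' undo_depth=3 redo_depth=0
After op 4 (undo): buf='abcblue' undo_depth=2 redo_depth=1
After op 5 (delete): buf='abc' undo_depth=3 redo_depth=0
After op 6 (type): buf='abcqux' undo_depth=4 redo_depth=0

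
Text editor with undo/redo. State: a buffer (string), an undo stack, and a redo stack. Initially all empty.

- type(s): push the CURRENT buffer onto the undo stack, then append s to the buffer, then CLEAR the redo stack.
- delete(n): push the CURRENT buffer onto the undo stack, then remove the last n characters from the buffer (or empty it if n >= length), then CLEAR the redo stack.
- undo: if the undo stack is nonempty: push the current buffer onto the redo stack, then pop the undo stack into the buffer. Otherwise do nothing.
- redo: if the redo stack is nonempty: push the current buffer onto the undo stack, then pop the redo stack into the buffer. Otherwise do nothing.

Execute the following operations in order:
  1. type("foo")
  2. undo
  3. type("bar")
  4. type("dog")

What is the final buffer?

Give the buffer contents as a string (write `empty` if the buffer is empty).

After op 1 (type): buf='foo' undo_depth=1 redo_depth=0
After op 2 (undo): buf='(empty)' undo_depth=0 redo_depth=1
After op 3 (type): buf='bar' undo_depth=1 redo_depth=0
After op 4 (type): buf='bardog' undo_depth=2 redo_depth=0

Answer: bardog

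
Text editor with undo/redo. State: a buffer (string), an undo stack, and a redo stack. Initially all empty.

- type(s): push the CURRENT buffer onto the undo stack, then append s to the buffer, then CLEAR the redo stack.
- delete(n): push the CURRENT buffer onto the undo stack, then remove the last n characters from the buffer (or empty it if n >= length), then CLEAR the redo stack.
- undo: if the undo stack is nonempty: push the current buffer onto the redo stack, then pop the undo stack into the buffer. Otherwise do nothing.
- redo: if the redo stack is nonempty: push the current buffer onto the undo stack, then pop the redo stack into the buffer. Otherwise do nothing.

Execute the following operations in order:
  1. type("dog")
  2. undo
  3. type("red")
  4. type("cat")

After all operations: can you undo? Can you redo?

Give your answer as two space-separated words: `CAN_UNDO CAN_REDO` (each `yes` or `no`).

After op 1 (type): buf='dog' undo_depth=1 redo_depth=0
After op 2 (undo): buf='(empty)' undo_depth=0 redo_depth=1
After op 3 (type): buf='red' undo_depth=1 redo_depth=0
After op 4 (type): buf='redcat' undo_depth=2 redo_depth=0

Answer: yes no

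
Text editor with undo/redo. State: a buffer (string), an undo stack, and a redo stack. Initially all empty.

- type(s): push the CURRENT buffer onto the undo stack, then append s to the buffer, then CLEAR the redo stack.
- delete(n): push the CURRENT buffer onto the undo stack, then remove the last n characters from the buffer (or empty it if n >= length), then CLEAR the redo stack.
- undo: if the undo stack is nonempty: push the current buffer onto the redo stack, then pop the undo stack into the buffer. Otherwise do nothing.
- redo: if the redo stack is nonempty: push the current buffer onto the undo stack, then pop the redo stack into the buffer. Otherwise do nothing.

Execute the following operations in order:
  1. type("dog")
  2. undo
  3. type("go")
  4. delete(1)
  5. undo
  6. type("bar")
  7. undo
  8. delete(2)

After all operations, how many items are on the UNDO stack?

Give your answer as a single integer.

Answer: 2

Derivation:
After op 1 (type): buf='dog' undo_depth=1 redo_depth=0
After op 2 (undo): buf='(empty)' undo_depth=0 redo_depth=1
After op 3 (type): buf='go' undo_depth=1 redo_depth=0
After op 4 (delete): buf='g' undo_depth=2 redo_depth=0
After op 5 (undo): buf='go' undo_depth=1 redo_depth=1
After op 6 (type): buf='gobar' undo_depth=2 redo_depth=0
After op 7 (undo): buf='go' undo_depth=1 redo_depth=1
After op 8 (delete): buf='(empty)' undo_depth=2 redo_depth=0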